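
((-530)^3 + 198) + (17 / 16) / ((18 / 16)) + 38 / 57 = -2679782407 / 18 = -148876800.39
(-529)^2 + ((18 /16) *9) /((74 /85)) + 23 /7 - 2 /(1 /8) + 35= 1159801651 /4144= 279874.92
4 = 4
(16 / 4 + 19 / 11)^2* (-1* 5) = -19845 / 121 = -164.01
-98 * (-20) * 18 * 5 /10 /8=2205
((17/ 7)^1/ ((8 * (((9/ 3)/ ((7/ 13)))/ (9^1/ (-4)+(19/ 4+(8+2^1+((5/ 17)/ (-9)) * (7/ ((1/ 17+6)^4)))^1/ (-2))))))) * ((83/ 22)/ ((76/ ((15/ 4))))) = -1624130809225/ 64051355766528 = -0.03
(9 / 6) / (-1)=-1.50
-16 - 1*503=-519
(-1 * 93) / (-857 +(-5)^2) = 0.11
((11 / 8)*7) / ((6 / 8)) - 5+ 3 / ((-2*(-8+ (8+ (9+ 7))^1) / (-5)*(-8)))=5971 / 768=7.77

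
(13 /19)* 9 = 117 /19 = 6.16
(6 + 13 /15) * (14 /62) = 721 /465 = 1.55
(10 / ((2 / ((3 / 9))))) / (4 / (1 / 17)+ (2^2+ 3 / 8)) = 40 / 1737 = 0.02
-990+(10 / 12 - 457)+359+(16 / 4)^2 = -6427 / 6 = -1071.17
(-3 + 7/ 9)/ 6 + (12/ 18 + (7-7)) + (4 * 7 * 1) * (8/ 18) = 344/ 27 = 12.74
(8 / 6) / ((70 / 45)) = 6 / 7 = 0.86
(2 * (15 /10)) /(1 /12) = 36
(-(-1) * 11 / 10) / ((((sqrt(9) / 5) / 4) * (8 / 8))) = 22 / 3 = 7.33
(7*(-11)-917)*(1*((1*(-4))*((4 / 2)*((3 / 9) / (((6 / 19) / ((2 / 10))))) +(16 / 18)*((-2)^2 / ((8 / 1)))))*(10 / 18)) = 51688 / 27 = 1914.37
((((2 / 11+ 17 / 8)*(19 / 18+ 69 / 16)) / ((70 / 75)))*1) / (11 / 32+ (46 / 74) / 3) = 4147145 / 172216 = 24.08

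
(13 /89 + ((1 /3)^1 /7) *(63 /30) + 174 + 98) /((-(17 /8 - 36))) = 969196 /120595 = 8.04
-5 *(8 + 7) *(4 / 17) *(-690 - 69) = 227700 / 17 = 13394.12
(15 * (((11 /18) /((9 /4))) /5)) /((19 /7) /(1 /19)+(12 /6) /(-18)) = 77 /4863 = 0.02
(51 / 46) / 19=51 / 874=0.06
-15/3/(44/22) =-5/2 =-2.50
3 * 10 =30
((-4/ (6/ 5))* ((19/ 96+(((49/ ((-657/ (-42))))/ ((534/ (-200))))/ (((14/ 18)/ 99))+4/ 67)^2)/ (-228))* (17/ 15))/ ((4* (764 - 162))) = 6890469766321224731/ 44941795097651117568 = 0.15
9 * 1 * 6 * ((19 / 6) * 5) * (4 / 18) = 190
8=8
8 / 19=0.42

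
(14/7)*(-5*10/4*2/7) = -50/7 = -7.14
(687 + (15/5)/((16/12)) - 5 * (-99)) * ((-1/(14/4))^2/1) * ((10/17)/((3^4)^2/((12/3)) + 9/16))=252640/7289583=0.03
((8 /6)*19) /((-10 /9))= -114 /5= -22.80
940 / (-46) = -470 / 23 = -20.43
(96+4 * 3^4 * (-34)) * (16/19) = -174720/19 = -9195.79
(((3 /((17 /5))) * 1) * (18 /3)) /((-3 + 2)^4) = 5.29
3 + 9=12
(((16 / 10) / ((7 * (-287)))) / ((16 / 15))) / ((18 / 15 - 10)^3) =375 / 342269312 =0.00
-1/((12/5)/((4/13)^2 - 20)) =8.29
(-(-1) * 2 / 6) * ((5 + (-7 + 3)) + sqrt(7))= 1 / 3 + sqrt(7) / 3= 1.22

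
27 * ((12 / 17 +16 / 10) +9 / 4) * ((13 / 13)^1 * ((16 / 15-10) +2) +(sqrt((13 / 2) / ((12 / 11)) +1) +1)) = -1240749 / 1700 +13941 * sqrt(1002) / 1360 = -405.37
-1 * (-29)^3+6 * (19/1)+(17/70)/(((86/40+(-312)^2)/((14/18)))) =429349088455/17522307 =24503.00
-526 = -526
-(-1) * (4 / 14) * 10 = 20 / 7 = 2.86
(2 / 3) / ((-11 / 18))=-12 / 11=-1.09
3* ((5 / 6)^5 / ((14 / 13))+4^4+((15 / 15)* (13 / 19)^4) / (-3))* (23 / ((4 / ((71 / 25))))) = 5937911002698593 / 472908844800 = 12556.14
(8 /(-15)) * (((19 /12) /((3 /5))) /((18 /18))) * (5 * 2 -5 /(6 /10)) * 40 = -7600 /81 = -93.83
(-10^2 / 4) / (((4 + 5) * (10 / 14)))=-35 / 9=-3.89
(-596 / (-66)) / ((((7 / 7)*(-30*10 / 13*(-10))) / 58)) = 56173 / 24750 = 2.27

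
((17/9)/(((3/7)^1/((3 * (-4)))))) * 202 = -96152/9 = -10683.56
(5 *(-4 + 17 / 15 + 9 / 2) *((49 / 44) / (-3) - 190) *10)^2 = 241708659.36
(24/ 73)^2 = 576/ 5329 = 0.11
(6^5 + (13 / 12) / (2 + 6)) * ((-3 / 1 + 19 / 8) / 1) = -4860.08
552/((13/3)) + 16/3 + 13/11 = 57443/429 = 133.90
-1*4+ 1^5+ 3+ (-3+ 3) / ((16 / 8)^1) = 0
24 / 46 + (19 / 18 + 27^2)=302459 / 414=730.58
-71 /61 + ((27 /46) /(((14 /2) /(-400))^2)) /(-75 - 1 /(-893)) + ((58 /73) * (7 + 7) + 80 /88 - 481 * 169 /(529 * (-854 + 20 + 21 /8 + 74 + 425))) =-1608122031185694235 /113055504368287019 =-14.22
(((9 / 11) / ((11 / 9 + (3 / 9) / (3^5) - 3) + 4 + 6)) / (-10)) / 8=-6561 / 5275600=-0.00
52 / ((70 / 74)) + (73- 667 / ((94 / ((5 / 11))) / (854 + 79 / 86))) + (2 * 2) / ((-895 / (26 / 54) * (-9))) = -355965565273427 / 135377452980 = -2629.43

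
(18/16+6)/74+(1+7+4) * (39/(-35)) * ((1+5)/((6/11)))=-3045621/20720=-146.99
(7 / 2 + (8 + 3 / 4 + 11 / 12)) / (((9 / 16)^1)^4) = 2588672 / 19683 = 131.52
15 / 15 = 1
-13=-13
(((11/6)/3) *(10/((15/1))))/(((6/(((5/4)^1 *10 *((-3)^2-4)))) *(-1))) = -1375/324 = -4.24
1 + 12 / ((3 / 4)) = 17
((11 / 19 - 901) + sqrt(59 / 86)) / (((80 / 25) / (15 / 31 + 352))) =-233673895 / 2356 + 54635 * sqrt(5074) / 42656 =-99091.23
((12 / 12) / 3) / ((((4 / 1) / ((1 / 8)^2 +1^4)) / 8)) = 65 / 96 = 0.68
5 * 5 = 25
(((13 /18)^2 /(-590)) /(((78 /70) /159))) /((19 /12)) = -4823 /60534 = -0.08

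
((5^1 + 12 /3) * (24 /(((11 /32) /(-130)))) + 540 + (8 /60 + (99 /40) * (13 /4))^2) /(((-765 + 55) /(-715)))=-106854896785 /1308672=-81651.40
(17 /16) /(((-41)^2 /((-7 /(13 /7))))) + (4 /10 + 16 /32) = 0.90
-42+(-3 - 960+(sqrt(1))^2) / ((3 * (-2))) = 355 / 3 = 118.33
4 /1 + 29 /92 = 397 /92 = 4.32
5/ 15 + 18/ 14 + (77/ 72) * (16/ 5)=1588/ 315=5.04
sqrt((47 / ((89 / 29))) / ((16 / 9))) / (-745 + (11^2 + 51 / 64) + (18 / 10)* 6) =-80* sqrt(121307) / 5813747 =-0.00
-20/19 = -1.05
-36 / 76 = -9 / 19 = -0.47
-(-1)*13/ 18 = 13/ 18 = 0.72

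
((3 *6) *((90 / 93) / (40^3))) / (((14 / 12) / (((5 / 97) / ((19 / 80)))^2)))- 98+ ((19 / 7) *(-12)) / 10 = -373169405236 / 3685364165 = -101.26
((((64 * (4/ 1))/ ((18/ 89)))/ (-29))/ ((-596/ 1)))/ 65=2848/ 2527785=0.00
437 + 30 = 467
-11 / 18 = -0.61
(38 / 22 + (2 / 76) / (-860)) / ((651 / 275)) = 3104545 / 4254936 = 0.73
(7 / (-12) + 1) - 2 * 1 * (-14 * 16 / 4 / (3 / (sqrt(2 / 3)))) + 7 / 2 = 47 / 12 + 112 * sqrt(6) / 9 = 34.40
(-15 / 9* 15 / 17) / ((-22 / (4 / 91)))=50 / 17017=0.00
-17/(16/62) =-527/8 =-65.88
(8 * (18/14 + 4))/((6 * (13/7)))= 148/39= 3.79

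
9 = 9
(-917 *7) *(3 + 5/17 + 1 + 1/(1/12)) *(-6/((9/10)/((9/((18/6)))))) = 35561260/17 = 2091838.82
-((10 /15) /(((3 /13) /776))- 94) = -19330 /9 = -2147.78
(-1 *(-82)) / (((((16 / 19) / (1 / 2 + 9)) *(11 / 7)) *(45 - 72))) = -103607 / 4752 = -21.80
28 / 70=2 / 5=0.40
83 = 83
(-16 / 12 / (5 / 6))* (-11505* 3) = 55224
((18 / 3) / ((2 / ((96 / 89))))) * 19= 5472 / 89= 61.48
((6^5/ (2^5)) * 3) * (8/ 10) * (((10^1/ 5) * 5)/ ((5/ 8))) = 46656/ 5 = 9331.20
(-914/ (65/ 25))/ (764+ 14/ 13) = -2285/ 4973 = -0.46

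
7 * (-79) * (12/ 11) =-603.27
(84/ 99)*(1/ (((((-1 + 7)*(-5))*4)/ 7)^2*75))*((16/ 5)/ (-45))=-343/ 125296875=-0.00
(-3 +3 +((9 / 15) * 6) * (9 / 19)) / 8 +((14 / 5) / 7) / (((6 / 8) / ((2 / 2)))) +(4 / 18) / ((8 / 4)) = 0.86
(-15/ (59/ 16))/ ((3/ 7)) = -560/ 59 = -9.49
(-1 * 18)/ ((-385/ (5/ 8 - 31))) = -2187/ 1540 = -1.42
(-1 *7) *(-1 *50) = 350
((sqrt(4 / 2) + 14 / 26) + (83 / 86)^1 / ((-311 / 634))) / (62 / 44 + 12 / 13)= -5465504 / 8919791 + 286*sqrt(2) / 667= -0.01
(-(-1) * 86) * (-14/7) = -172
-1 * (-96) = 96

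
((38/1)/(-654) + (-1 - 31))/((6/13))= -136279/1962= -69.46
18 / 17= 1.06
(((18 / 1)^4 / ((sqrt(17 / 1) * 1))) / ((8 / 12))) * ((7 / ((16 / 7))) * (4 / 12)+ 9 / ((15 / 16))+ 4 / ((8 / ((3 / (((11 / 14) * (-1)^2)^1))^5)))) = 105589235930679 * sqrt(17) / 27378670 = 15901268.13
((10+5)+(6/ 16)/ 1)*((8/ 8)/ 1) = 123/ 8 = 15.38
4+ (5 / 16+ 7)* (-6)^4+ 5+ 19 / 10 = 94879 / 10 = 9487.90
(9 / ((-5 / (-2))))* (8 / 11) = 144 / 55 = 2.62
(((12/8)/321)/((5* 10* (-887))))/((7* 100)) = -1/6643630000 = -0.00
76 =76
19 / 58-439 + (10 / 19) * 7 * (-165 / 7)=-525.51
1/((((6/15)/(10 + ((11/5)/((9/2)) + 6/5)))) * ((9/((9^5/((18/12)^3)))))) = 56808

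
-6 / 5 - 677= -3391 / 5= -678.20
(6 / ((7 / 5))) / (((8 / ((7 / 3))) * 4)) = 5 / 16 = 0.31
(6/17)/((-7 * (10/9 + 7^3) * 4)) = -0.00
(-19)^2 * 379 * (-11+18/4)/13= -136819/2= -68409.50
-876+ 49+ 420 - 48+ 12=-443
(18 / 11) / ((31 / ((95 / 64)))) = 855 / 10912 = 0.08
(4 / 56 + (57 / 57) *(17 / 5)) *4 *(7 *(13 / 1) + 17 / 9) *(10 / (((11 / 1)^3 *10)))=4104 / 4235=0.97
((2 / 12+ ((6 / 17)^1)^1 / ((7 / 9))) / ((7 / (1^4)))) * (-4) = -886 / 2499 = -0.35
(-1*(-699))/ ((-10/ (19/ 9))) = -4427/ 30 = -147.57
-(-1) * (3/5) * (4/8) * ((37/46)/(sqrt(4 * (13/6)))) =111 * sqrt(78)/11960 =0.08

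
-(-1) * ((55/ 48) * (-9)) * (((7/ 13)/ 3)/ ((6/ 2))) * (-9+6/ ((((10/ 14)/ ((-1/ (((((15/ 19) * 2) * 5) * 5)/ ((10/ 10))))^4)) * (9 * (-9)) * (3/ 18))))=2466782296805519/ 444234375000000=5.55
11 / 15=0.73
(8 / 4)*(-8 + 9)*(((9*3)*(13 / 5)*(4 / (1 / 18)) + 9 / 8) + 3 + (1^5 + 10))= 202781 / 20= 10139.05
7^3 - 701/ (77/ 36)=1175/ 77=15.26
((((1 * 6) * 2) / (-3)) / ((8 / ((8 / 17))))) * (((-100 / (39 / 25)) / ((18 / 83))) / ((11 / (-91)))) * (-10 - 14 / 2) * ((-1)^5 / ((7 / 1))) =-415000 / 297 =-1397.31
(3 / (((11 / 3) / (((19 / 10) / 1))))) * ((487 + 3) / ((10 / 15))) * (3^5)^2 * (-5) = -7421573565 / 22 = -337344252.95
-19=-19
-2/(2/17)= -17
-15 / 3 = -5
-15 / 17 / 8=-15 / 136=-0.11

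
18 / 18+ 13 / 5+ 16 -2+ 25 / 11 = 1093 / 55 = 19.87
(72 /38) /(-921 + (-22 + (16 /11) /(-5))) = -1980 /985739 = -0.00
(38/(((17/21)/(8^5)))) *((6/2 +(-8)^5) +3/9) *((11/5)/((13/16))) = -8869973590016/65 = -136461132154.09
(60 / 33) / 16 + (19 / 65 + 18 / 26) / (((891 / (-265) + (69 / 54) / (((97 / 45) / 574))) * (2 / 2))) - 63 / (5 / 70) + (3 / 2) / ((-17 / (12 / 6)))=-37138624578895 / 42104424076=-882.06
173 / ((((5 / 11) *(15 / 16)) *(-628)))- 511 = -6024637 / 11775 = -511.65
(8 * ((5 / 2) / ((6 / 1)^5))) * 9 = 5 / 216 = 0.02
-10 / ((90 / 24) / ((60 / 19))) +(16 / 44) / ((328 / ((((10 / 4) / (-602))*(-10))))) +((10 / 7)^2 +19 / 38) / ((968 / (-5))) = -26800794585 / 3177659408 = -8.43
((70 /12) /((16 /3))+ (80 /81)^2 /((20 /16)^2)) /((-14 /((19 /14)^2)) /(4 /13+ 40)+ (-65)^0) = 17058194737 /8056488096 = 2.12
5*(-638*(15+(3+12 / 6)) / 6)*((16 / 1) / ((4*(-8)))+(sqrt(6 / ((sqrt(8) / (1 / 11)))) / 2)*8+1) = -5800*2^(3 / 4)*sqrt(33) / 3 -15950 / 3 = -23994.92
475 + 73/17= 8148/17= 479.29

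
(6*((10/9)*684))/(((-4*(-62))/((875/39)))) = 166250/403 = 412.53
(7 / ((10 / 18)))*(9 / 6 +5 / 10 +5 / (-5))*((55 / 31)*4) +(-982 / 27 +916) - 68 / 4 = 796865 / 837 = 952.05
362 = 362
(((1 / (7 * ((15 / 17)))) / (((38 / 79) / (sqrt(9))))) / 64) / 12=1343 / 1021440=0.00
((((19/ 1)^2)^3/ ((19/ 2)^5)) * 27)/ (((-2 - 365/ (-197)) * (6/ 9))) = -4850928/ 29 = -167273.38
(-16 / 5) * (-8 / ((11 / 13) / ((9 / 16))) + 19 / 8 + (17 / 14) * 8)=-8342 / 385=-21.67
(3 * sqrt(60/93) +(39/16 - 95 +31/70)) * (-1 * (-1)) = -89.71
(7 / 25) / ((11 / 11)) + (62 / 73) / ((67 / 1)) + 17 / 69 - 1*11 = -88258747 / 8436975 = -10.46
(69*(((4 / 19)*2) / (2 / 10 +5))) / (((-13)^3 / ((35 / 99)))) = -0.00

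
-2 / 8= -1 / 4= -0.25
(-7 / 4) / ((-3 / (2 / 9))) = 7 / 54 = 0.13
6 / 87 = 2 / 29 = 0.07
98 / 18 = 49 / 9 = 5.44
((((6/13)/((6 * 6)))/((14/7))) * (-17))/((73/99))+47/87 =129605/330252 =0.39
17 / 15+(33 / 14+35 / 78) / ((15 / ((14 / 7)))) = 6173 / 4095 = 1.51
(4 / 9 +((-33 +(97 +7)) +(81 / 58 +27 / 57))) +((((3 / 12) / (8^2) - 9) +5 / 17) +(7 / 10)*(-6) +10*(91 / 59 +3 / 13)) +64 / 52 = 6569488020469 / 82765313280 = 79.37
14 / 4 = 7 / 2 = 3.50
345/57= 115/19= 6.05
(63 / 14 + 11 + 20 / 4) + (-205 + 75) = -219 / 2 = -109.50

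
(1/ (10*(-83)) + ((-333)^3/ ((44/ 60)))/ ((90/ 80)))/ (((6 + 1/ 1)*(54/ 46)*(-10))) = 544684.21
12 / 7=1.71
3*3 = 9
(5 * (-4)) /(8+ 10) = -10 /9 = -1.11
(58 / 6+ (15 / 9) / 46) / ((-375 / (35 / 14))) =-1339 / 20700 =-0.06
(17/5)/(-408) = -1/120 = -0.01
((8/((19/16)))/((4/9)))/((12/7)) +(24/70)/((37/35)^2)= 237972/26011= 9.15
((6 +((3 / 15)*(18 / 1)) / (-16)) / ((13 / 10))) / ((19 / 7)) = 1617 / 988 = 1.64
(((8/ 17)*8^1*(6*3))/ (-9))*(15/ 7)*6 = -11520/ 119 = -96.81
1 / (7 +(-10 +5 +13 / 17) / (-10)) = 85 / 631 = 0.13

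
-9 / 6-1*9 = -21 / 2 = -10.50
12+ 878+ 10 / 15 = 2672 / 3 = 890.67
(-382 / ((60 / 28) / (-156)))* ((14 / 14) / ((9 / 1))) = 139048 / 45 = 3089.96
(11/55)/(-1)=-1/5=-0.20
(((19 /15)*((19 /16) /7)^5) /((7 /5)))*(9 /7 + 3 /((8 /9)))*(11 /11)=4092991647 /6908379398144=0.00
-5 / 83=-0.06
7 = 7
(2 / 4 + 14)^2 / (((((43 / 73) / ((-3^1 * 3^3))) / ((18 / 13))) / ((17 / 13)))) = -760843449 / 14534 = -52349.21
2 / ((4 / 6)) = 3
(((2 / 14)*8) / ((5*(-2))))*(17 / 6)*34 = -1156 / 105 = -11.01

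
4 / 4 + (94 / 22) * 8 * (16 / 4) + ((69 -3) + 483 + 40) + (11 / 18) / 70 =10072561 / 13860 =726.74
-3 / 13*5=-1.15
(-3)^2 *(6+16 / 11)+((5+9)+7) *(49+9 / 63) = 12090 / 11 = 1099.09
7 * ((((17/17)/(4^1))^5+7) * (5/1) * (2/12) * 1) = 250915/6144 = 40.84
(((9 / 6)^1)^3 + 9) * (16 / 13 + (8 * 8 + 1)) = 85239 / 104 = 819.61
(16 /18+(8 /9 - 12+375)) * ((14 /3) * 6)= 91924 /9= 10213.78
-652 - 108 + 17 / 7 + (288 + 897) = 2992 / 7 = 427.43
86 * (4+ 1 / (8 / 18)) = 1075 / 2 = 537.50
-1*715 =-715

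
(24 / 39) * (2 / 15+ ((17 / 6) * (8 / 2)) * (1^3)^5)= 1376 / 195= 7.06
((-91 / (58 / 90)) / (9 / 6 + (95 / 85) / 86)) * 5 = -2138175 / 4582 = -466.65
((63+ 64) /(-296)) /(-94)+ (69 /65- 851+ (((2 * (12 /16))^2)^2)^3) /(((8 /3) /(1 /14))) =-142870215001 /7407861760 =-19.29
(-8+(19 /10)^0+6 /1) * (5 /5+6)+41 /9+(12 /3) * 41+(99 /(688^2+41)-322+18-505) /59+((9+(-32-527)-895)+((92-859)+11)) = -15639291943 /7617195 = -2053.16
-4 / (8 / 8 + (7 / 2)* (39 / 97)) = -776 / 467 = -1.66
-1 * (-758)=758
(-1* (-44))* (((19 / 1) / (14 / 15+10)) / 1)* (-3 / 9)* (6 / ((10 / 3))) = -1881 / 41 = -45.88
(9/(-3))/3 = -1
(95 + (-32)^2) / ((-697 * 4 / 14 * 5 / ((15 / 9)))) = -2611 / 1394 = -1.87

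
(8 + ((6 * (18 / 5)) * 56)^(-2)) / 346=292626457 / 12656093184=0.02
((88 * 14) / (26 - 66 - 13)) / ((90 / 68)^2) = -1424192 / 107325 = -13.27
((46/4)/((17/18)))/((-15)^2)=23/425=0.05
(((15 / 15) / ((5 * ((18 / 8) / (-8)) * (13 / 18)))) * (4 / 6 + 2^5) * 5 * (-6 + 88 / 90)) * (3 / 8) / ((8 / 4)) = 88592 / 585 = 151.44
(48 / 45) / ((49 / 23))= 368 / 735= 0.50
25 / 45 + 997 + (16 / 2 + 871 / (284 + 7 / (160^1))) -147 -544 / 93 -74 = 3304217071 / 4226571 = 781.77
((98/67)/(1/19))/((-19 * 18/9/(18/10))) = -1.32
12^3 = 1728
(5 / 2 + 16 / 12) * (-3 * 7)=-161 / 2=-80.50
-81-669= -750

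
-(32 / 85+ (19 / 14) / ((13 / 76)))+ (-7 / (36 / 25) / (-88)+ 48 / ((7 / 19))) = 2990291929 / 24504480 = 122.03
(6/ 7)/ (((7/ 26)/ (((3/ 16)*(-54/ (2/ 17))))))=-53703/ 196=-273.99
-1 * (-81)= 81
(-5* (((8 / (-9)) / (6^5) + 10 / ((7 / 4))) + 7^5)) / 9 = -5147716825 / 551124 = -9340.40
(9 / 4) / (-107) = -9 / 428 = -0.02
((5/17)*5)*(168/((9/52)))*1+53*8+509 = 120383/51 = 2360.45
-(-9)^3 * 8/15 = 1944/5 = 388.80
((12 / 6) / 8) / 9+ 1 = 37 / 36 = 1.03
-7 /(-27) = 7 /27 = 0.26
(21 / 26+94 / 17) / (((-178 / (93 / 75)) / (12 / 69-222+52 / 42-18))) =10.53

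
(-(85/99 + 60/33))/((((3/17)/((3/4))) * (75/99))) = -15.02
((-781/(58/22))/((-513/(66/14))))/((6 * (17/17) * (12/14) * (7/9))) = 94501/138852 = 0.68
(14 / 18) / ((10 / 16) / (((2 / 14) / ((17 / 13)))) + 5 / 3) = 728 / 6915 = 0.11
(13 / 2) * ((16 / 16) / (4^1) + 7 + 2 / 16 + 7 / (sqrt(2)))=91 * sqrt(2) / 4 + 767 / 16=80.11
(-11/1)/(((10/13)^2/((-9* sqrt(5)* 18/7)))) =150579* sqrt(5)/350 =962.01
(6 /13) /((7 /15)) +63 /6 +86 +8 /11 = 196629 /2002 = 98.22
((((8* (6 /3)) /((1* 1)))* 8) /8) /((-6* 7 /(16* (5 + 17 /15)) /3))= -11776 /105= -112.15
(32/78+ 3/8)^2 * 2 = 60025/48672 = 1.23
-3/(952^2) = -3/906304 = -0.00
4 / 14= 2 / 7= 0.29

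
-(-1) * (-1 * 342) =-342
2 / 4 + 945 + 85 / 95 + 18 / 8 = 72097 / 76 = 948.64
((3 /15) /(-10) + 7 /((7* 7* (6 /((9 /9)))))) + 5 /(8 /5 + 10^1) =13241 /30450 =0.43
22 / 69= 0.32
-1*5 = -5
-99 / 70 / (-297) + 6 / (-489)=-0.01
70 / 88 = 35 / 44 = 0.80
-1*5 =-5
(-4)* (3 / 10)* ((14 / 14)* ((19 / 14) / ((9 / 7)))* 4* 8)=-608 / 15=-40.53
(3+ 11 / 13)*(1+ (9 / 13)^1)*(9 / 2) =4950 / 169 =29.29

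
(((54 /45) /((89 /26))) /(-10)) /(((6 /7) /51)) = -4641 /2225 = -2.09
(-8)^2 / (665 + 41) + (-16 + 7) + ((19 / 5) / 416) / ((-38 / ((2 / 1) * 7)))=-8.91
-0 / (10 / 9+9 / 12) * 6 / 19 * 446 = 0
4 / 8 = 1 / 2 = 0.50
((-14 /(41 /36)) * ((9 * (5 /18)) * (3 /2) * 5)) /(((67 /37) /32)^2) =-13247539200 /184049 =-71978.33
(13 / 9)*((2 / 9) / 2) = 13 / 81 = 0.16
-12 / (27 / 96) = -128 / 3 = -42.67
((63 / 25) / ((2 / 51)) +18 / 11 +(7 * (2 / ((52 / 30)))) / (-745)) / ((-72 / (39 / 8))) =-23397047 / 5244800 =-4.46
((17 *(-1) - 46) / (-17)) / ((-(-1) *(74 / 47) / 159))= 470799 / 1258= 374.24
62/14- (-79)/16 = 1049/112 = 9.37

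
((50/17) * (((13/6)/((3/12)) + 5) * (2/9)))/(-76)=-1025/8721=-0.12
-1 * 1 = -1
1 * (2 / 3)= 2 / 3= 0.67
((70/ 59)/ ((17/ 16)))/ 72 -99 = -893533/ 9027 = -98.98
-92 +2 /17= -91.88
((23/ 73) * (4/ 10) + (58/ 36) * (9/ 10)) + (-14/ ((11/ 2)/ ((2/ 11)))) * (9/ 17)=3997317/ 3003220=1.33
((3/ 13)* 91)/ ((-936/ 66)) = -77/ 52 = -1.48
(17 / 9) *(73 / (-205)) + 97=177724 / 1845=96.33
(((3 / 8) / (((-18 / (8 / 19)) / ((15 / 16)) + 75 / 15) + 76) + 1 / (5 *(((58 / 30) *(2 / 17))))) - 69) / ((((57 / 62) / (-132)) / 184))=58495666504 / 32509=1799368.38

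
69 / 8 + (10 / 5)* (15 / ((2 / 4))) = 549 / 8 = 68.62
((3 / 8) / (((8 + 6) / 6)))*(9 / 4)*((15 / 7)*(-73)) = -88695 / 1568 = -56.57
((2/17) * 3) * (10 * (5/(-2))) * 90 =-794.12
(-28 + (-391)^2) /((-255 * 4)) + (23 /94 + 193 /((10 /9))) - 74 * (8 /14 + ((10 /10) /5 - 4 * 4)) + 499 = 36913869 /22372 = 1650.00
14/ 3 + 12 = 50/ 3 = 16.67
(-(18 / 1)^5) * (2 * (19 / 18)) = -3989088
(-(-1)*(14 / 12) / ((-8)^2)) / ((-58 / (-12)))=0.00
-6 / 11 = -0.55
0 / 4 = 0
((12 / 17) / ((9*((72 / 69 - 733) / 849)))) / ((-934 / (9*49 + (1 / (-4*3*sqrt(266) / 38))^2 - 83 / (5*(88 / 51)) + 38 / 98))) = 0.04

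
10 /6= 5 /3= 1.67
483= 483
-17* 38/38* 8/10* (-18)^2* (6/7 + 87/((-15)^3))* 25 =-16027056/175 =-91583.18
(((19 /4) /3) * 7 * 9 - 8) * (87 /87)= 91.75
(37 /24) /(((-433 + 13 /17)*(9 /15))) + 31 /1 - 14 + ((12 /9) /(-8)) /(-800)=449545861 /26452800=16.99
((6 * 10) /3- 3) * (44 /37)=748 /37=20.22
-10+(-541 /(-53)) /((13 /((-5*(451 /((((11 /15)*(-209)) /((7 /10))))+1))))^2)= -12995760955 /1565002868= -8.30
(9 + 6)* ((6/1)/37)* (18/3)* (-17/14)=-4590/259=-17.72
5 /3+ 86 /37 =443 /111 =3.99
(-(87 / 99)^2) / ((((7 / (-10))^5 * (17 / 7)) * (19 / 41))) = 3448100000 / 844544547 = 4.08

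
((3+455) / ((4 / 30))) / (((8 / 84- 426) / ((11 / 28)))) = -113355 / 35776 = -3.17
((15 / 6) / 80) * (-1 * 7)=-7 / 32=-0.22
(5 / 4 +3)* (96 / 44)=102 / 11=9.27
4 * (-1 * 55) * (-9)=1980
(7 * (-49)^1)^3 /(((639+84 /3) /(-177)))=7142588439 /667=10708528.39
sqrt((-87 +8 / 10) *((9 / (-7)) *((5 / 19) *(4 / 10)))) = 3 *sqrt(573230) / 665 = 3.42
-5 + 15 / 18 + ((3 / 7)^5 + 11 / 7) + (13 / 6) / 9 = -1061884 / 453789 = -2.34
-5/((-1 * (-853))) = -5/853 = -0.01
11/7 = 1.57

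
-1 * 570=-570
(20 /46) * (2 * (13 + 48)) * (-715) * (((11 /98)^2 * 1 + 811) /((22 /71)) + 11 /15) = -32899872555745 /331338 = -99293991.50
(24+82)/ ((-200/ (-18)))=477/ 50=9.54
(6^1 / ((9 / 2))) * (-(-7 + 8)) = -4 / 3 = -1.33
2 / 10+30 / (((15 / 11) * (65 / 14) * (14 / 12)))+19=23.26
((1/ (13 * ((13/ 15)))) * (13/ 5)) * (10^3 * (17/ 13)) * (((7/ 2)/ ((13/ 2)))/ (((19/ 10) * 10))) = 357000/ 41743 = 8.55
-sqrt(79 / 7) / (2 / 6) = -3 * sqrt(553) / 7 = -10.08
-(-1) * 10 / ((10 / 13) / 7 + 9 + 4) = 910 / 1193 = 0.76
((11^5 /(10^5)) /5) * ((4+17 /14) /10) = 11756723 /70000000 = 0.17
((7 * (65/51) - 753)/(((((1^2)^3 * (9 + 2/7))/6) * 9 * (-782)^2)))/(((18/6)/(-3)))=132818/1520401545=0.00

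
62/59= 1.05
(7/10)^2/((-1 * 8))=-49/800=-0.06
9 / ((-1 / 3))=-27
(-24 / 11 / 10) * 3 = -36 / 55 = -0.65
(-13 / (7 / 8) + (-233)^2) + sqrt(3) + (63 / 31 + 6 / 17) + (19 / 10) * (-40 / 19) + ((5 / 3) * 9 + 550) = sqrt(3) + 202295641 / 3689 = 54839.26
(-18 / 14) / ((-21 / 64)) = 192 / 49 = 3.92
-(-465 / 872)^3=0.15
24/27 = 8/9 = 0.89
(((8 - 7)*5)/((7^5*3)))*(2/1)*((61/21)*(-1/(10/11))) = -671/1058841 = -0.00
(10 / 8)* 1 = 1.25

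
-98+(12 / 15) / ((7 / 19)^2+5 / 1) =-453508 / 4635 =-97.84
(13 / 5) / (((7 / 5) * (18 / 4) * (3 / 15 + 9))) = 65 / 1449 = 0.04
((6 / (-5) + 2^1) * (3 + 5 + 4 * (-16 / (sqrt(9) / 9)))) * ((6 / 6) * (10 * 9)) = -13248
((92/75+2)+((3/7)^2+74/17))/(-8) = -0.97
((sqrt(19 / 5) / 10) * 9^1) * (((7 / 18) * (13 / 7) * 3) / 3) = 13 * sqrt(95) / 100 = 1.27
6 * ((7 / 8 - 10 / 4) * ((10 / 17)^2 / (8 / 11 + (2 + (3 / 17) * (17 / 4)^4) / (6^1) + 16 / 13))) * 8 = -2.27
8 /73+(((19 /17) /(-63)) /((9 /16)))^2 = 750028936 /6782453433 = 0.11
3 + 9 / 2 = 15 / 2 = 7.50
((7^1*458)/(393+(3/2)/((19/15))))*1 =121828/14979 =8.13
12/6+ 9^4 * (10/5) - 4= 13120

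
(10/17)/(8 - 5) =0.20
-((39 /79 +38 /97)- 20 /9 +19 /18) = 12931 /45978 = 0.28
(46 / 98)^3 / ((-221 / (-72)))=876024 / 26000429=0.03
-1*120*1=-120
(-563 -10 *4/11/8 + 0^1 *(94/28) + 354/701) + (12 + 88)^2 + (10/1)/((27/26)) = 1966770452/208197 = 9446.68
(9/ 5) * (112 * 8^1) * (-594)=-4790016/ 5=-958003.20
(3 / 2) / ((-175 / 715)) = -429 / 70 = -6.13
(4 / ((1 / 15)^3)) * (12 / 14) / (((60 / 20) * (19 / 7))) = 27000 / 19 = 1421.05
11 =11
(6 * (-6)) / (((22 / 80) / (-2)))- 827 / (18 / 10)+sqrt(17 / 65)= -19565 / 99+sqrt(1105) / 65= -197.11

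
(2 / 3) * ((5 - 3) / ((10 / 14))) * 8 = 224 / 15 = 14.93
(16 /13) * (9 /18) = 0.62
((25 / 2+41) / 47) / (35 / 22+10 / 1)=1177 / 11985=0.10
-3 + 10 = 7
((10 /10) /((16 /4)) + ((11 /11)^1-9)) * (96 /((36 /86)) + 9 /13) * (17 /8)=-4727717 /1248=-3788.23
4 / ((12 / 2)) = 2 / 3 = 0.67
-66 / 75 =-22 / 25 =-0.88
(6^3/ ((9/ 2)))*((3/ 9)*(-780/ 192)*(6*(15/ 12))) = -975/ 2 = -487.50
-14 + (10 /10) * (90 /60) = -25 /2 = -12.50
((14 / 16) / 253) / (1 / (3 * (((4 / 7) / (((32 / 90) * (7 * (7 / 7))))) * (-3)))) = -405 / 56672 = -0.01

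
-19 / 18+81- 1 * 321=-4339 / 18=-241.06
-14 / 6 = -7 / 3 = -2.33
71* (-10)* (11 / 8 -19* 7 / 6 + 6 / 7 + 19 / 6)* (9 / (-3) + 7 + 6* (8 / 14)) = 4333485 / 49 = 88438.47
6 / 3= 2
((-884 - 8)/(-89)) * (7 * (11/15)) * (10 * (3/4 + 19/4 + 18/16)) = 910063/267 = 3408.48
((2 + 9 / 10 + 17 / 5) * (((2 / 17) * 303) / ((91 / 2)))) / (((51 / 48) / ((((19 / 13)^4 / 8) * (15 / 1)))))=39.74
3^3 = 27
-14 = -14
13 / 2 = 6.50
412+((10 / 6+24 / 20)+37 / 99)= 205544 / 495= 415.24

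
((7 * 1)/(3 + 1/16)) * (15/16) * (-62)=-930/7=-132.86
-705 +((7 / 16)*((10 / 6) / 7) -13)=-34459 / 48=-717.90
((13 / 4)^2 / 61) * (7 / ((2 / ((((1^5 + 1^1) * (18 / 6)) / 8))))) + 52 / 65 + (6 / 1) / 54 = 479833 / 351360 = 1.37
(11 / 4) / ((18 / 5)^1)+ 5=415 / 72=5.76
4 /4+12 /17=29 /17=1.71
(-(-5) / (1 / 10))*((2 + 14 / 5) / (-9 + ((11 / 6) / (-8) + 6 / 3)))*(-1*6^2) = 414720 / 347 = 1195.16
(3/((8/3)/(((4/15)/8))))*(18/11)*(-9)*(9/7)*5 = -2187/616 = -3.55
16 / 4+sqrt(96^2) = 100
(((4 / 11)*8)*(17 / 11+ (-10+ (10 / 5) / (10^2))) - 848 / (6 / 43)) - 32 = -55664872 / 9075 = -6133.87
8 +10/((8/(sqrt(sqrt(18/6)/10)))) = sqrt(10) * 3^(1/4)/8 +8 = 8.52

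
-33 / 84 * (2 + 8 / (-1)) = 33 / 14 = 2.36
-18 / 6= -3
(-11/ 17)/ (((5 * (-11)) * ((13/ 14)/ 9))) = 126/ 1105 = 0.11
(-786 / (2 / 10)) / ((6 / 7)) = -4585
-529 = -529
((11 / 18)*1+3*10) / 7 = 551 / 126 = 4.37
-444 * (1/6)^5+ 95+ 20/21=434981/4536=95.90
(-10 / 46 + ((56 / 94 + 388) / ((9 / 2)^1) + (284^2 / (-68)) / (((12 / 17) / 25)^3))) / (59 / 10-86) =123035249576165 / 187030296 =657835.93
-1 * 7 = -7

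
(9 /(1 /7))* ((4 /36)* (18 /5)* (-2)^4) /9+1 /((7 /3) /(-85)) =293 /35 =8.37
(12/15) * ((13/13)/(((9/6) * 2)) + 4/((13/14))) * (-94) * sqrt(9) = -68056/65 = -1047.02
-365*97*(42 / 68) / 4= -743505 / 136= -5466.95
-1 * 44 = -44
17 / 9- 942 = -8461 / 9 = -940.11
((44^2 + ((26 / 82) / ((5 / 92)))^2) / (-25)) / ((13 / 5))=-82790816 / 2731625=-30.31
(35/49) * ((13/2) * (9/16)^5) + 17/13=299457493/190840832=1.57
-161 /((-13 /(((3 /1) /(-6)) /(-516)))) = 161 /13416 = 0.01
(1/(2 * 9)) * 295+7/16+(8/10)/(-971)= 16.83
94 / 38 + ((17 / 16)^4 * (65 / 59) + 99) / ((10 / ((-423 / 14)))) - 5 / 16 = -442561883571 / 1469317120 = -301.20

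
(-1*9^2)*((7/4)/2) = -567/8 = -70.88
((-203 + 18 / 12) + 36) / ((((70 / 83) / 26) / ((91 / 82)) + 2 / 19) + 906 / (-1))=88215803 / 482849868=0.18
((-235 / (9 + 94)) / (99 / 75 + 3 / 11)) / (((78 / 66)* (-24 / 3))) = 710875 / 4691856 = 0.15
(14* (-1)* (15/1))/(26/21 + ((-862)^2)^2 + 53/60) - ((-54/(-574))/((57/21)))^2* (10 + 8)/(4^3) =-507139718975614857/1501004494425298445344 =-0.00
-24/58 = -12/29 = -0.41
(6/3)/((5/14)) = 28/5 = 5.60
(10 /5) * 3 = 6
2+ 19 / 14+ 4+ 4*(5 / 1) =383 / 14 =27.36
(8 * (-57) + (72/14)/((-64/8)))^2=40870449/196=208522.70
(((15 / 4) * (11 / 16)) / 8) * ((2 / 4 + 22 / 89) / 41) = 21945 / 3736576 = 0.01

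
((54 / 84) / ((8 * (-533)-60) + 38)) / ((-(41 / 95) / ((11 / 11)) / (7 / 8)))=855 / 2811616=0.00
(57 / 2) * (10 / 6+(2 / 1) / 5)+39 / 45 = 1793 / 30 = 59.77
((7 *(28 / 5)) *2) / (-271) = -392 / 1355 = -0.29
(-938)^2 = 879844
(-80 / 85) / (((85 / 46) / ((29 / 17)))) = -21344 / 24565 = -0.87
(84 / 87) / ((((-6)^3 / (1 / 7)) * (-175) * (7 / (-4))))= -2 / 959175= -0.00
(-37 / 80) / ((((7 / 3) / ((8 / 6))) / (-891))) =32967 / 140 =235.48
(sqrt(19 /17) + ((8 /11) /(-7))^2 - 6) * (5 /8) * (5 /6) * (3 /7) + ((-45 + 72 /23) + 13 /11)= -320923221 /7636552 + 25 * sqrt(323) /1904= -41.79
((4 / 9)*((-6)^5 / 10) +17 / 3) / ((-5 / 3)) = 5099 / 25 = 203.96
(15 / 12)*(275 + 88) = 1815 / 4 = 453.75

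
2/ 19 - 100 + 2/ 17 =-32228/ 323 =-99.78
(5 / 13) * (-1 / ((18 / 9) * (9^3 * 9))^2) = -5 / 2238429492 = -0.00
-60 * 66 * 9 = -35640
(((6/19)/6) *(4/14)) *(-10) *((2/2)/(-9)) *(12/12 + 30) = 620/1197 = 0.52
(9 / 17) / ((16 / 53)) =1.75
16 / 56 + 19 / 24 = 181 / 168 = 1.08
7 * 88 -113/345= 212407/345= 615.67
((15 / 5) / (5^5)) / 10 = 3 / 31250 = 0.00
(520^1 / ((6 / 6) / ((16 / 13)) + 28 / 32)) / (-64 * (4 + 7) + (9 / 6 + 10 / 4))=-416 / 945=-0.44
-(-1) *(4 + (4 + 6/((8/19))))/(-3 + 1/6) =-267/34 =-7.85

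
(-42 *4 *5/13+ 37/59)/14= -49079/10738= -4.57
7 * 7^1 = 49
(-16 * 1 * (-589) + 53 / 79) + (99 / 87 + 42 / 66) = 237555845 / 25201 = 9426.45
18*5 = 90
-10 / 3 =-3.33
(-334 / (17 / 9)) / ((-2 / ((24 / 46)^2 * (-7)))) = -1515024 / 8993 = -168.47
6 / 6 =1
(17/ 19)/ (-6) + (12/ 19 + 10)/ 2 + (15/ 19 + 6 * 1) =1363/ 114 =11.96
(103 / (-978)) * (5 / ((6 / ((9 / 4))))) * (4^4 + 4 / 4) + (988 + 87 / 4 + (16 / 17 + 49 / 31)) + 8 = 1332526831 / 1374416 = 969.52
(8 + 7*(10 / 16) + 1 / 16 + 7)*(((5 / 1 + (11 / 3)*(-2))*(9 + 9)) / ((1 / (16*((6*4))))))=-313488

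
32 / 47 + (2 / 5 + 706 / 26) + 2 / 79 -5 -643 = -149571147 / 241345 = -619.74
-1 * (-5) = 5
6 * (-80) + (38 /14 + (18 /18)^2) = -3334 /7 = -476.29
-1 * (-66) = 66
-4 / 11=-0.36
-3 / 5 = -0.60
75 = 75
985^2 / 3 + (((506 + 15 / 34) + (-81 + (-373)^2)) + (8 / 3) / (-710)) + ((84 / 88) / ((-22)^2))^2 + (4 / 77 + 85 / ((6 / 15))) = 2218486611727348957 / 4789734044480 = 463175.32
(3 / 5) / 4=3 / 20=0.15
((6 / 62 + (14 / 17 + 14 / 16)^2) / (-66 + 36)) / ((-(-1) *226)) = -569893 / 1295829760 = -0.00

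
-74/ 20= -37/ 10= -3.70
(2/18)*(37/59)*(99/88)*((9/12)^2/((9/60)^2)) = 925/472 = 1.96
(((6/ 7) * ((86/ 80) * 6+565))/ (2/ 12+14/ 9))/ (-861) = -102861/ 311395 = -0.33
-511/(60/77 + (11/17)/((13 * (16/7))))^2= -796.45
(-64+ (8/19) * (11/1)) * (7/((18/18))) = -7896/19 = -415.58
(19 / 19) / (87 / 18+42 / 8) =12 / 121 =0.10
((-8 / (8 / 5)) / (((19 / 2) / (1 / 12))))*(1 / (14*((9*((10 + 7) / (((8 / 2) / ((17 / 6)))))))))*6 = -0.00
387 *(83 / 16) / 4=32121 / 64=501.89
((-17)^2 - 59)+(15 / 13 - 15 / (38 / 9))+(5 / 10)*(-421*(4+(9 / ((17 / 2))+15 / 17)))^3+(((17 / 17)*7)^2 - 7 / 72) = -683612267423353001 / 87372792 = -7824086329.11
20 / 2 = 10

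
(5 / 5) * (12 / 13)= 12 / 13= 0.92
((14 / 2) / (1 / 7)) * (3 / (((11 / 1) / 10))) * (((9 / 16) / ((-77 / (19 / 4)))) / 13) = -0.36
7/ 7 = 1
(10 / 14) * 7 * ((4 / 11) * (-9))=-180 / 11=-16.36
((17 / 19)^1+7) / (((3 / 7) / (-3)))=-1050 / 19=-55.26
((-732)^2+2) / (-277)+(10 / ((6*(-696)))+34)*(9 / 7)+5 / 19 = -2308227605 / 1221016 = -1890.42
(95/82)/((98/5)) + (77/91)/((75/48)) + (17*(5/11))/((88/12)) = 522805781/316015700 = 1.65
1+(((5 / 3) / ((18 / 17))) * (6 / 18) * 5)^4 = 33314138161 / 688747536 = 48.37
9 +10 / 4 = 23 / 2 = 11.50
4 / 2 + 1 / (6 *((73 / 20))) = 448 / 219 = 2.05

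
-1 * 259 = -259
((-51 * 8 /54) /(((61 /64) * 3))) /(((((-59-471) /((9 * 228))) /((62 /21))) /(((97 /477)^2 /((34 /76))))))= 215646451712 /77238131985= 2.79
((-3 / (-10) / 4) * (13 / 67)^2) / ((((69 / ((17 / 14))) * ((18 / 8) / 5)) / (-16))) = -11492 / 6504561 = -0.00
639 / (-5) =-639 / 5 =-127.80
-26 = -26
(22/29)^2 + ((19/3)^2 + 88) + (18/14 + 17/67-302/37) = 122.06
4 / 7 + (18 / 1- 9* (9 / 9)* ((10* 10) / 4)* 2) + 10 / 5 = -3006 / 7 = -429.43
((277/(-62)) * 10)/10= -4.47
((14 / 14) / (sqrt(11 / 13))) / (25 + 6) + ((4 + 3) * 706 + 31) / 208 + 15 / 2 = sqrt(143) / 341 + 6533 / 208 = 31.44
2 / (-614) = -1 / 307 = -0.00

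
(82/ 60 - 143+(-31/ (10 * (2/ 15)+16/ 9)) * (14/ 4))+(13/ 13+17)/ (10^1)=-4193/ 24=-174.71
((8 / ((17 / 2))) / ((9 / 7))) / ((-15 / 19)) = -2128 / 2295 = -0.93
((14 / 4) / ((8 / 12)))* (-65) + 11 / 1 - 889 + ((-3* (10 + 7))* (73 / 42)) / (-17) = -33993 / 28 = -1214.04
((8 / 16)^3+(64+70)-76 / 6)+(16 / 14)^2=144371 / 1176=122.76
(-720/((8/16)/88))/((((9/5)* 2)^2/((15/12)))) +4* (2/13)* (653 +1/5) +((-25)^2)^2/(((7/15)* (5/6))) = 4064877314/4095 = 992644.03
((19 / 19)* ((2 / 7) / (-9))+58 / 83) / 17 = 3488 / 88893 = 0.04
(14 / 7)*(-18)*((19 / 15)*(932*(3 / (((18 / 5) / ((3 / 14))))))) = -53124 / 7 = -7589.14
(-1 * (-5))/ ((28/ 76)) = 95/ 7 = 13.57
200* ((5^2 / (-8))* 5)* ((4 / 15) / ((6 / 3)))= -416.67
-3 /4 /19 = -3 /76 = -0.04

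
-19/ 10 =-1.90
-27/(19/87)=-123.63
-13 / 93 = -0.14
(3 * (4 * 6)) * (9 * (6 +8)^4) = 24893568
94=94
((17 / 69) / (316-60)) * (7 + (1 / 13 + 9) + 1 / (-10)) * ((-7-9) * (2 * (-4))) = 35309 / 17940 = 1.97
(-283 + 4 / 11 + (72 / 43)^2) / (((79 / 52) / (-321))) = 95002801764 / 1606781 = 59126.17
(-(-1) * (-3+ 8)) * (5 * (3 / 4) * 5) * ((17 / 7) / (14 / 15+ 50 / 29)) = 163125 / 1904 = 85.67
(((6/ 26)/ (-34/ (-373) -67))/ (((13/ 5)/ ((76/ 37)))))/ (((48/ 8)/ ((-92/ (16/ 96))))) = 13040080/ 52018707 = 0.25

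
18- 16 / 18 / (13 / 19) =1954 / 117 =16.70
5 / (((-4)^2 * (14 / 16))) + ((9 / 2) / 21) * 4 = 17 / 14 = 1.21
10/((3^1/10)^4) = 100000/81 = 1234.57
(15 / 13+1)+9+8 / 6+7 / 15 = 842 / 65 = 12.95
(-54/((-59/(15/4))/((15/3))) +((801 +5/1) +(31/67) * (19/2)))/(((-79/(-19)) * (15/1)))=62155289/4684305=13.27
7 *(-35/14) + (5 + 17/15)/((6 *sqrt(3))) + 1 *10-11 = -37/2 + 46 *sqrt(3)/135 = -17.91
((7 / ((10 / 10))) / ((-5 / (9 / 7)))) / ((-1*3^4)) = 1 / 45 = 0.02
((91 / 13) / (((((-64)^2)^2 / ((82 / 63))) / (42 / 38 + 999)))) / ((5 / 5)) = 129847 / 239075328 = 0.00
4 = 4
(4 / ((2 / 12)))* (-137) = -3288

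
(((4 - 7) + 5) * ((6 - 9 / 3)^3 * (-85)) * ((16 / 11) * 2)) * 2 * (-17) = 4993920 / 11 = 453992.73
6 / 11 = 0.55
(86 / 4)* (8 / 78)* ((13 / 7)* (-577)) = -49622 / 21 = -2362.95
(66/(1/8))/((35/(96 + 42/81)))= 458656/315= 1456.05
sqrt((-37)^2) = 37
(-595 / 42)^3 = -614125 / 216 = -2843.17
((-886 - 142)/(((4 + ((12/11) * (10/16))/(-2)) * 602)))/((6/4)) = -45232/145383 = -0.31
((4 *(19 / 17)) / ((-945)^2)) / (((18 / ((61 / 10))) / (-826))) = -136762 / 97594875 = -0.00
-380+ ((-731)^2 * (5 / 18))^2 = 7138541834905 / 324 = 22032536527.48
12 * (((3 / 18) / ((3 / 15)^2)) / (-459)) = -0.11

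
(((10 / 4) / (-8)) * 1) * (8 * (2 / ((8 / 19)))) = -95 / 8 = -11.88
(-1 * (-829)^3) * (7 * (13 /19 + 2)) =203391035673 /19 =10704791351.21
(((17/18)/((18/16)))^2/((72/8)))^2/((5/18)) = 42762752/1937102445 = 0.02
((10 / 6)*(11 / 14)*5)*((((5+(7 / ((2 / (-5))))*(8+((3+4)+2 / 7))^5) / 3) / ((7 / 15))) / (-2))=34150098.48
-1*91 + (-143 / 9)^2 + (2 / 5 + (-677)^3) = -125666871313 / 405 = -310288571.14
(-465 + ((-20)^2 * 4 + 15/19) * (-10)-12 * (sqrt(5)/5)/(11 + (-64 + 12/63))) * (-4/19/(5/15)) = 3755820/361-3024 * sqrt(5)/105355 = 10403.87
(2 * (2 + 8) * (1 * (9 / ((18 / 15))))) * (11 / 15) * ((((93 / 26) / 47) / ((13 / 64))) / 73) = 327360 / 579839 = 0.56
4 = 4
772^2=595984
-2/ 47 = -0.04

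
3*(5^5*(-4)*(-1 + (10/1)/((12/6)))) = -150000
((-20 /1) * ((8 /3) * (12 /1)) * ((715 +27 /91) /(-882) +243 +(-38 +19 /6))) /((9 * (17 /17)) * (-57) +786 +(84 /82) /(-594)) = -120094307696 /247050895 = -486.11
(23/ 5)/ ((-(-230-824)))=23/ 5270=0.00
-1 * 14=-14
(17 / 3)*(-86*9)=-4386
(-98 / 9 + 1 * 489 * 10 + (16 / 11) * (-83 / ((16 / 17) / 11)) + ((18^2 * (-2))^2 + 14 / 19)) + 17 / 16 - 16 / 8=1158345547 / 2736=423371.91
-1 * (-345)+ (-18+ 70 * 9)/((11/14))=12363/11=1123.91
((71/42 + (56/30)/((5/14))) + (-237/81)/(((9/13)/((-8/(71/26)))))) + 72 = 91.30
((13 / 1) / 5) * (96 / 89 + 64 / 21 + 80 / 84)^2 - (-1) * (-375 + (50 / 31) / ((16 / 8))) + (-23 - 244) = -704894073 / 1227755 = -574.13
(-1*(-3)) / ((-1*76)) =-3 / 76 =-0.04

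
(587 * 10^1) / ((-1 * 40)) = -587 / 4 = -146.75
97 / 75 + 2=247 / 75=3.29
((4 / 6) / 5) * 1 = 2 / 15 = 0.13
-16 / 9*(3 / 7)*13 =-208 / 21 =-9.90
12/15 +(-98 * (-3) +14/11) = 16284/55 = 296.07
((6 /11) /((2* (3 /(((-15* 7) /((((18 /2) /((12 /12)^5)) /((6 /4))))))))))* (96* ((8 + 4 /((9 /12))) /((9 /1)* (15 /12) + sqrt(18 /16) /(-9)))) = -36288000 /200453 - 268800* sqrt(2) /200453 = -182.93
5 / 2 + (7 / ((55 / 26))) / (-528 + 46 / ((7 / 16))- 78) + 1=673631 / 192830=3.49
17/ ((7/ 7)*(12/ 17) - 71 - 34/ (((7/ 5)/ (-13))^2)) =-14161/ 2500605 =-0.01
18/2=9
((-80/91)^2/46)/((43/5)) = 16000/8189909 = 0.00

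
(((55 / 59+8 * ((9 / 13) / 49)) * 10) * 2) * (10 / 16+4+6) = 16695275 / 75166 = 222.11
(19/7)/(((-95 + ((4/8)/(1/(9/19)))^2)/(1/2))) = -13718/959693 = -0.01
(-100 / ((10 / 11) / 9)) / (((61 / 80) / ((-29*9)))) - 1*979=20611481 / 61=337893.13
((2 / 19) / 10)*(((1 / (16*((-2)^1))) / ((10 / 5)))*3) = -3 / 6080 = -0.00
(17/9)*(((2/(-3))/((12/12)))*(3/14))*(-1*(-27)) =-51/7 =-7.29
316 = 316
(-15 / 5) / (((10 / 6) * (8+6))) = -9 / 70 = -0.13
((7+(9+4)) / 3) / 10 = 2 / 3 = 0.67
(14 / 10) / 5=7 / 25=0.28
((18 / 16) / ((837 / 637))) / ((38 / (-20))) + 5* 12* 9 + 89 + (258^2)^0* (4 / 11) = 48896729 / 77748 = 628.91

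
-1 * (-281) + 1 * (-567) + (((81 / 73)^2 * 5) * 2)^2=-3817224826 / 28398241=-134.42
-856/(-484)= 214/121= 1.77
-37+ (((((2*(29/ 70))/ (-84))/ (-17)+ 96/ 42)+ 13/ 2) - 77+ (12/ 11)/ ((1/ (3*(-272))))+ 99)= -492820331/ 549780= -896.40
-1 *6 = -6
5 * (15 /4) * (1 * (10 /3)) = 125 /2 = 62.50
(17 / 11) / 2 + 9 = 215 / 22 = 9.77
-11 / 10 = -1.10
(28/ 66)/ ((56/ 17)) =17/ 132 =0.13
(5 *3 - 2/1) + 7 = 20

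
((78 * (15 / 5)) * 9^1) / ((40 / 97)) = 102141 / 20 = 5107.05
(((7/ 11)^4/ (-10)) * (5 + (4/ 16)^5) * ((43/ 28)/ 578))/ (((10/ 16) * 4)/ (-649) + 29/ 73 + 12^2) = -325306112103/ 215566249702481920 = -0.00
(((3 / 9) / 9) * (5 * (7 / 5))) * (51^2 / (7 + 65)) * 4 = 37.46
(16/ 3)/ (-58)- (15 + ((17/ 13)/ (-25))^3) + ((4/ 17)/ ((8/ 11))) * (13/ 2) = -2637847044067/ 203085187500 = -12.99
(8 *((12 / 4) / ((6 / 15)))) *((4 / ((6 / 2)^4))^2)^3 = 81920 / 94143178827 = 0.00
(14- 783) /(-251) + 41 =11060 /251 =44.06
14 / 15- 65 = -961 / 15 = -64.07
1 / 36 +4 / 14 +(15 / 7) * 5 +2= 13.03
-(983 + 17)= -1000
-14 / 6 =-7 / 3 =-2.33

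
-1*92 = -92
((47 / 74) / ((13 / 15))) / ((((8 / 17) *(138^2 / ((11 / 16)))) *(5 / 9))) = 26367 / 260555776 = 0.00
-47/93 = -0.51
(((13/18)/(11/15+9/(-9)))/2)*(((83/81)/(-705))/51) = 1079/27958608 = 0.00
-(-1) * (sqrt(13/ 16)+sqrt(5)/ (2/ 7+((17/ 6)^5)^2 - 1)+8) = 423263232 * sqrt(5)/ 14111654972263+sqrt(13)/ 4+8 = 8.90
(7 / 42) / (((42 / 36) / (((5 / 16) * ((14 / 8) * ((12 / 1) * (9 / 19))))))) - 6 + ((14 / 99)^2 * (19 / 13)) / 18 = -1936238965 / 348601968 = -5.55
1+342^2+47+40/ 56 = 117012.71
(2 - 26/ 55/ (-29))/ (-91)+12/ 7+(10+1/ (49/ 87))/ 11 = 2806873/ 1016015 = 2.76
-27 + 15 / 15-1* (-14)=-12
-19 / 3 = -6.33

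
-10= -10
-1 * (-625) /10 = 125 /2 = 62.50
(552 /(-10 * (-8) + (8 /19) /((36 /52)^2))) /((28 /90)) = 4778595 /217826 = 21.94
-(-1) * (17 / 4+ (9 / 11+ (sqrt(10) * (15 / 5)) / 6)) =sqrt(10) / 2+ 223 / 44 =6.65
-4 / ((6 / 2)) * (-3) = 4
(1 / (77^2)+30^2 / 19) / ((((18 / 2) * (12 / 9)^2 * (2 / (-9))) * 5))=-48025071 / 18024160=-2.66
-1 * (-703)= 703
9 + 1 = 10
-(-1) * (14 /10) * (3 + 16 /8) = 7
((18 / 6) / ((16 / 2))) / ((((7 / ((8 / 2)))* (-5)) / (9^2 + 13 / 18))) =-1471 / 420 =-3.50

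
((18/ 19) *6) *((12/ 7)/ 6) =216/ 133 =1.62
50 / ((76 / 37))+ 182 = 7841 / 38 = 206.34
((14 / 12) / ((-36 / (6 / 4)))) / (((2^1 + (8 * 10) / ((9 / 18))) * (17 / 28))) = -49 / 99144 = -0.00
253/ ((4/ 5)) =1265/ 4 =316.25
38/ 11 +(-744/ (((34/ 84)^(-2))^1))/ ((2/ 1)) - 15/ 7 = -96428/ 1617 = -59.63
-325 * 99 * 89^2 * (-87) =22172661225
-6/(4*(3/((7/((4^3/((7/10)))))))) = -49/1280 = -0.04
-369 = -369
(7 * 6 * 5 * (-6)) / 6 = -210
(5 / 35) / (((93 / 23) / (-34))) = -1.20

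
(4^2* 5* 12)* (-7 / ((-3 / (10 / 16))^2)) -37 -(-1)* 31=-893 / 3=-297.67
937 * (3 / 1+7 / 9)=31858 / 9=3539.78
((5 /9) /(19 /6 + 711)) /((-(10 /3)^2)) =-3 /42850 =-0.00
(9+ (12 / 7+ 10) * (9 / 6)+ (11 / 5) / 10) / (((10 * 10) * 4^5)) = 9377 / 35840000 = 0.00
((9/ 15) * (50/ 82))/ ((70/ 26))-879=-252234/ 287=-878.86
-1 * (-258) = 258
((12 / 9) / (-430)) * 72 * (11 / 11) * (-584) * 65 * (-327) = -119164032 / 43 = -2771256.56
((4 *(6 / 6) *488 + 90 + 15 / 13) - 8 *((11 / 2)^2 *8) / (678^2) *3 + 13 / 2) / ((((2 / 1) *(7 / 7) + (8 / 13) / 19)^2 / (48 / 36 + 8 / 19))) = 12605680524775 / 14480275842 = 870.54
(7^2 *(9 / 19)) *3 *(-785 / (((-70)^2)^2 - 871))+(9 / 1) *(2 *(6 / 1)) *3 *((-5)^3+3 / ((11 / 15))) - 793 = -7427906516374 / 185848443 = -39967.55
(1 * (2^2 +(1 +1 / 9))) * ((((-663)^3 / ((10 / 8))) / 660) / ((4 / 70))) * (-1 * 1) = 1737811621 / 55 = 31596574.93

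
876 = 876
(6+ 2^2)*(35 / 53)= 350 / 53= 6.60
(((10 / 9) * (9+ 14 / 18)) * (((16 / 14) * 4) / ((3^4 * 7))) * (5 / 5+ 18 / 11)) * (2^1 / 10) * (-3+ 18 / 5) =14848 / 535815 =0.03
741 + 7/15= 11122/15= 741.47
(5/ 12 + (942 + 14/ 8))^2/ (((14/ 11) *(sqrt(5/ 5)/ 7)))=353014475/ 72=4902978.82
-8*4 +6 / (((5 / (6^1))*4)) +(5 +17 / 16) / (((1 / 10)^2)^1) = 11521 / 20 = 576.05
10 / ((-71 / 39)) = -390 / 71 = -5.49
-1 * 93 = -93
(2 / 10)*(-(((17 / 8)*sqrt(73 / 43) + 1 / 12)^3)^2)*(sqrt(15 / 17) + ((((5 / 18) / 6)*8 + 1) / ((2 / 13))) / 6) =(-8177-324*sqrt(255))*(86 + 51*sqrt(3139))^6 / 33269181755250793512960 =-260.94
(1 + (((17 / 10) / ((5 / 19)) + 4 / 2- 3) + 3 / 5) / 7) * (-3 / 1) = -1959 / 350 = -5.60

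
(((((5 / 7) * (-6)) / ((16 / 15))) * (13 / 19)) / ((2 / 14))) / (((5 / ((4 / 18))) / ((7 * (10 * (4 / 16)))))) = -2275 / 152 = -14.97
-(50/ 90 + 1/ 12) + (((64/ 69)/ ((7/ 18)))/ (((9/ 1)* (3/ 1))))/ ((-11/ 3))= -42269/ 63756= -0.66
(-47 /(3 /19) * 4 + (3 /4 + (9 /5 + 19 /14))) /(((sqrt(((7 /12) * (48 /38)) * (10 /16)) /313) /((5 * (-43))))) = 6708490501 * sqrt(665) /1470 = 117684237.30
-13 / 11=-1.18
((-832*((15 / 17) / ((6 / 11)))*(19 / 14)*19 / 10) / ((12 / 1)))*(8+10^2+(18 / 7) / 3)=-31481.97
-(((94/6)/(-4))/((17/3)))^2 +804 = 803.52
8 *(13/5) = 104/5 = 20.80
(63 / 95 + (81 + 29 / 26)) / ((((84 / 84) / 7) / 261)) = 373553901 / 2470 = 151236.40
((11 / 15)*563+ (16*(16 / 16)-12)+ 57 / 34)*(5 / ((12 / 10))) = 1067285 / 612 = 1743.93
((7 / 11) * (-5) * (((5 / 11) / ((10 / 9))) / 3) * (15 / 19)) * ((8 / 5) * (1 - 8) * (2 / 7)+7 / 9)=3815 / 4598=0.83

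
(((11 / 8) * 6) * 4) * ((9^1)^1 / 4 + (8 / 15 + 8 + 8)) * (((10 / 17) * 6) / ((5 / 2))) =74382 / 85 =875.08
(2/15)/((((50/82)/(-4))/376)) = -123328/375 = -328.87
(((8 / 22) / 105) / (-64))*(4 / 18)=-1 / 83160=-0.00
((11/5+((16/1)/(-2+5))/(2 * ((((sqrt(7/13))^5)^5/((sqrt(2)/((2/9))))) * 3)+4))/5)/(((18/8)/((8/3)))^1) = 71806027839228572271813162031904/85735380775410504219097179225225-41276862388941412181207168 * sqrt(182)/17147076155082100843819435845045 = 0.84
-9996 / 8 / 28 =-44.62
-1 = -1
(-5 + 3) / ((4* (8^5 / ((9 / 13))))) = -9 / 851968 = -0.00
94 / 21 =4.48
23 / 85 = 0.27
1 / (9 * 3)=1 / 27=0.04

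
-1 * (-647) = 647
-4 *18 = -72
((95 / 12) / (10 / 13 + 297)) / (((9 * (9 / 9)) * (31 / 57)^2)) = 445835 / 44640372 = 0.01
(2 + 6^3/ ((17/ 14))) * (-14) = -42812/ 17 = -2518.35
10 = 10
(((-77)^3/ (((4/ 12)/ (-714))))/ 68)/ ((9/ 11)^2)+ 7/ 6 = 193341736/ 9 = 21482415.11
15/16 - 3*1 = -2.06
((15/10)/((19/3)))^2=81/1444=0.06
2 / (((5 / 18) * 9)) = 4 / 5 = 0.80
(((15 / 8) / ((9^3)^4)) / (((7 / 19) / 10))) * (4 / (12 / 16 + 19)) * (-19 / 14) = -18050 / 364428245239317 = -0.00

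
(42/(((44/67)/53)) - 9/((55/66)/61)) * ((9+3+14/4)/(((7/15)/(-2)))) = -27935991/154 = -181402.54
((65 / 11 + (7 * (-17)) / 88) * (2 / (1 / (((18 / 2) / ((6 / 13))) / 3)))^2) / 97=67769 / 8536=7.94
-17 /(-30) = 0.57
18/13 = 1.38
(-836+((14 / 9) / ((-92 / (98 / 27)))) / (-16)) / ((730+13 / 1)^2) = -74758121 / 49366429776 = -0.00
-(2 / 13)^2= -4 / 169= -0.02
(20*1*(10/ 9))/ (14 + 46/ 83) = 2075/ 1359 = 1.53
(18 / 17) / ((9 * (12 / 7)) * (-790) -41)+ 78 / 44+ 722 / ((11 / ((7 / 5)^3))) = 727902191773 / 4002127250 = 181.88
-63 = -63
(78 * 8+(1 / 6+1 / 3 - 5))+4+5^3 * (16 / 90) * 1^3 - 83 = 10129 / 18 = 562.72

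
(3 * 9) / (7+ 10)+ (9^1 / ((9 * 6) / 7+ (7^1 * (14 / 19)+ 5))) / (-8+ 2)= 121575 / 80818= 1.50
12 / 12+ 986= 987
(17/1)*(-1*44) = -748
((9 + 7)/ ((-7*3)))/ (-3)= 16/ 63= 0.25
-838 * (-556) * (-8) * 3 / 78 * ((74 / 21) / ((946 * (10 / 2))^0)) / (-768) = 2154917 / 3276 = 657.79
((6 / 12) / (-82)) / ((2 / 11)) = -11 / 328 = -0.03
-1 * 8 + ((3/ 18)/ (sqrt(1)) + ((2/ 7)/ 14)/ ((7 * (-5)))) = -80611/ 10290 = -7.83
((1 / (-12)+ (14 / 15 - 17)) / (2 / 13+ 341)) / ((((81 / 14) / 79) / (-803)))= 519.05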